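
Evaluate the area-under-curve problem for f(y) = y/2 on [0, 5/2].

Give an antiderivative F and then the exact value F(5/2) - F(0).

Check any antiderivative F(y) by computing F'(y) and comparing it with f(y).
F(y) = (y - 2)*(y + 2)/4 is an antiderivative of f.
Check: d/dy[(y - 2)*(y + 2)/4] = y/2 = f(y).
F(5/2) = 9/16; F(0) = -1.
Integral = F(5/2) - F(0) = 25/16.

Antiderivative: F(y) = (y - 2)*(y + 2)/4; value = 25/16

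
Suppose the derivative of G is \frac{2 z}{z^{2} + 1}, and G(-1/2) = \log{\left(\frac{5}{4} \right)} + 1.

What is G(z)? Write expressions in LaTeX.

G(z) = \log{\left(z^{2} + 1 \right)} + 1

The substitution u = z^{2} + 1 works: G'(z) is exactly (dG/du)*(du/dz) for that inner function.
A general antiderivative is \log{\left(z^{2} + 1 \right)} + C.
The condition gives C = \log{\left(\frac{5}{4} \right)} + 1 - (\log{\left(\frac{5}{4} \right)}) = 1.
So G(z) = \log{\left(z^{2} + 1 \right)} + 1.
Check: d/dz[\log{\left(z^{2} + 1 \right)} + 1] = \frac{2 z}{z^{2} + 1} = G'(z).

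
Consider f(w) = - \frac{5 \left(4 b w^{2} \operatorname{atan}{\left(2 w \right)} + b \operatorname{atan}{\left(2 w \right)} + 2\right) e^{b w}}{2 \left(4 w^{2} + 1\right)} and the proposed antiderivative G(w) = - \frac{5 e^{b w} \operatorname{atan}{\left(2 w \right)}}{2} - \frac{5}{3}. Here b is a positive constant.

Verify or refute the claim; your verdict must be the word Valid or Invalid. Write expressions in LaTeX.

Valid: G'(w) = f(w).

d/dw[G] = \frac{- 20 b w^{2} e^{b w} \operatorname{atan}{\left(2 w \right)} - 5 b e^{b w} \operatorname{atan}{\left(2 w \right)} - 10 e^{b w}}{8 w^{2} + 2}
This equals f(w) exactly, so the claim holds.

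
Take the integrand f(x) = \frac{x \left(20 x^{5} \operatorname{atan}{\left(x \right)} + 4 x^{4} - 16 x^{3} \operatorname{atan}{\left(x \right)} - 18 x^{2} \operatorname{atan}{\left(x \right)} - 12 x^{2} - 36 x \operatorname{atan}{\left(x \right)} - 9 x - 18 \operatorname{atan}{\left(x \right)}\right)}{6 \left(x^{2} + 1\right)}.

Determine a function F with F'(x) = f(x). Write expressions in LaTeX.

An antiderivative is F(x) = \frac{2 x^{5} \operatorname{atan}{\left(x \right)}}{3} - 2 x^{3} \operatorname{atan}{\left(x \right)} - \frac{3 x^{2} \operatorname{atan}{\left(x \right)}}{2}.

f has the shape u'v + uv' for u = \frac{2 x^{5}}{3} - 2 x^{3} - \frac{3 x^{2}}{2} and v = \operatorname{atan}{\left(x \right)} — it is the derivative of the product u*v.
Check: d/dx[\frac{2 x^{5} \operatorname{atan}{\left(x \right)}}{3} - 2 x^{3} \operatorname{atan}{\left(x \right)} - \frac{3 x^{2} \operatorname{atan}{\left(x \right)}}{2}] = \frac{20 x^{6} \operatorname{atan}{\left(x \right)} + 4 x^{5} - 16 x^{4} \operatorname{atan}{\left(x \right)} - 18 x^{3} \operatorname{atan}{\left(x \right)} - 12 x^{3} - 36 x^{2} \operatorname{atan}{\left(x \right)} - 9 x^{2} - 18 x \operatorname{atan}{\left(x \right)}}{6 x^{2} + 6}, which equals f(x).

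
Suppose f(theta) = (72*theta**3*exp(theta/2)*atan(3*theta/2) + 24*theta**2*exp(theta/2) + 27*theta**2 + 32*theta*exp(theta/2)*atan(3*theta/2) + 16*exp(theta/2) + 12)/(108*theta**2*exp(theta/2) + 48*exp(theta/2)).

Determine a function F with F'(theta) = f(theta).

A candidate is checked by its d/dtheta: the result must match f(theta).
Check: d/dtheta[theta**2*atan(3*theta/2)/3 + 2*atan(3*theta/2)/9 - exp(-theta/2)/2] = (72*theta**3*exp(theta/2)*atan(3*theta/2) + 24*theta**2*exp(theta/2) + 27*theta**2 + 32*theta*exp(theta/2)*atan(3*theta/2) + 16*exp(theta/2) + 12)/(108*theta**2*exp(theta/2) + 48*exp(theta/2)) = f(theta).

An antiderivative is F(theta) = theta**2*atan(3*theta/2)/3 + 2*atan(3*theta/2)/9 - exp(-theta/2)/2.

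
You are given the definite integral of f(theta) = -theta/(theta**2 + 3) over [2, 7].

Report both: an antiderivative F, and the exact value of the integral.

Antiderivative: F(theta) = -log(theta**2 + 3)/2; value = -log(52)/2 + log(7)/2

The substitution u = theta**2 + 3 works: f is exactly (dF/du)*(du/dtheta) for that inner function.
F(theta) = -log(theta**2 + 3)/2 is an antiderivative of f.
Check: d/dtheta[-log(theta**2 + 3)/2] = -theta/(theta**2 + 3) = f(theta).
F(7) = -log(52)/2; F(2) = -log(7)/2.
Integral = F(7) - F(2) = -log(52)/2 + log(7)/2.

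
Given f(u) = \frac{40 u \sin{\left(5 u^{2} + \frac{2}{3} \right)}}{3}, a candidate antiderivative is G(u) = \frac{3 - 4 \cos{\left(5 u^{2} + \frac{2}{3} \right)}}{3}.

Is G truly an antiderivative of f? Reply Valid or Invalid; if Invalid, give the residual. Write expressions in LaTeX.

d/du[G] = \frac{40 u \sin{\left(5 u^{2} + \frac{2}{3} \right)}}{3}
This equals f(u) exactly, so the claim holds.

Valid - differentiating G returns exactly f.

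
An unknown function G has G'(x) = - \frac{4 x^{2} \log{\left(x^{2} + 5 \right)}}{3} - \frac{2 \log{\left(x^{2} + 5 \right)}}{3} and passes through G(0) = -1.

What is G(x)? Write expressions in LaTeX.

The integrand splits into summands that can be handled one at a time.
A general antiderivative is \frac{8 x^{3}}{27} - \frac{28 x}{9} + \left(- \frac{4 x^{3}}{9} - \frac{2 x}{3}\right) \log{\left(x^{2} + 5 \right)} + \frac{28 \sqrt{5} \operatorname{atan}{\left(\frac{\sqrt{5} x}{5} \right)}}{9} + C.
The condition gives C = -1 - (0) = -1.
So G(x) = \frac{8 x^{3}}{27} - \frac{28 x}{9} + \left(- \frac{4 x^{3}}{9} - \frac{2 x}{3}\right) \log{\left(x^{2} + 5 \right)} + \frac{28 \sqrt{5} \operatorname{atan}{\left(\frac{\sqrt{5} x}{5} \right)}}{9} - 1.
Check: d/dx[\frac{8 x^{3}}{27} - \frac{28 x}{9} + \left(- \frac{4 x^{3}}{9} - \frac{2 x}{3}\right) \log{\left(x^{2} + 5 \right)} + \frac{28 \sqrt{5} \operatorname{atan}{\left(\frac{\sqrt{5} x}{5} \right)}}{9} - 1] = - \frac{4 x^{2} \log{\left(x^{2} + 5 \right)}}{3} - \frac{2 \log{\left(x^{2} + 5 \right)}}{3} = G'(x).

G(x) = \frac{8 x^{3}}{27} - \frac{28 x}{9} + \left(- \frac{4 x^{3}}{9} - \frac{2 x}{3}\right) \log{\left(x^{2} + 5 \right)} + \frac{28 \sqrt{5} \operatorname{atan}{\left(\frac{\sqrt{5} x}{5} \right)}}{9} - 1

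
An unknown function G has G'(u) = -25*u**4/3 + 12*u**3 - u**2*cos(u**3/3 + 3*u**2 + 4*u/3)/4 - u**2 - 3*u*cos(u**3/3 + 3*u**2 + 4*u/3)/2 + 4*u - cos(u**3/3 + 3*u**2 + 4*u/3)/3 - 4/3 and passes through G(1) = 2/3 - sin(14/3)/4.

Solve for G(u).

The integrand splits into summands that can be handled one at a time.
A general antiderivative is -5*u**5/3 + 3*u**4 - u**3/3 + 2*u**2 - 4*u/3 - sin(u**3/3 + 3*u**2 + 4*u/3)/4 + C.
The condition gives C = 2/3 - sin(14/3)/4 - (5/3 - sin(14/3)/4) = -1.
So G(u) = -5*u**5/3 + 3*u**4 - u**3/3 + 2*u**2 - 4*u/3 - sin(u**3/3 + 3*u**2 + 4*u/3)/4 - 1.
Check: d/du[-5*u**5/3 + 3*u**4 - u**3/3 + 2*u**2 - 4*u/3 - sin(u**3/3 + 3*u**2 + 4*u/3)/4 - 1] = -25*u**4/3 + 12*u**3 - u**2*cos(u**3/3 + 3*u**2 + 4*u/3)/4 - u**2 - 3*u*cos(u**3/3 + 3*u**2 + 4*u/3)/2 + 4*u - cos(u**3/3 + 3*u**2 + 4*u/3)/3 - 4/3 = G'(u).

G(u) = -5*u**5/3 + 3*u**4 - u**3/3 + 2*u**2 - 4*u/3 - sin(u**3/3 + 3*u**2 + 4*u/3)/4 - 1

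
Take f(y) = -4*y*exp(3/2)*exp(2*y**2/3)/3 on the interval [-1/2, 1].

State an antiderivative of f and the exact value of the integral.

The substitution u = 2*y**2/3 + 3/2 works: f is exactly (dF/du)*(du/dy) for that inner function.
F(y) = -exp(3/2)*exp(2*y**2/3) is an antiderivative of f.
Check: d/dy[-exp(3/2)*exp(2*y**2/3)] = -4*y*exp(3/2)*exp(2*y**2/3)/3 = f(y).
F(1) = -exp(13/6); F(-1/2) = -exp(5/3).
Integral = F(1) - F(-1/2) = -exp(13/6) + exp(5/3).

Antiderivative: F(y) = -exp(3/2)*exp(2*y**2/3); value = -exp(13/6) + exp(5/3)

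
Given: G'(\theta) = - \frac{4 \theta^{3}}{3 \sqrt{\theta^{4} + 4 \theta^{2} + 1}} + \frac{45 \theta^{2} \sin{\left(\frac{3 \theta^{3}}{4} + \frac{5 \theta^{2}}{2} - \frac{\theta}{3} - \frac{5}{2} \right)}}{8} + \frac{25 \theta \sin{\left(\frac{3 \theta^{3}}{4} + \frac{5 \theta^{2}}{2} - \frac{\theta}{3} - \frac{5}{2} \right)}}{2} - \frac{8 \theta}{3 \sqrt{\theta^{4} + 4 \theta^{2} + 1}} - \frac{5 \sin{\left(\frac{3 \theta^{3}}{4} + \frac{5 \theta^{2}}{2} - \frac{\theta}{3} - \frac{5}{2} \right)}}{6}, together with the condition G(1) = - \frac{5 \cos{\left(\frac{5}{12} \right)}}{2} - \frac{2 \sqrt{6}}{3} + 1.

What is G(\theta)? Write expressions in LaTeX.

The integrand splits into summands that can be handled one at a time.
A general antiderivative is - \frac{2 \sqrt{\theta^{4} + 4 \theta^{2} + 1}}{3} - \frac{5 \cos{\left(\frac{3 \theta^{3}}{4} + \frac{5 \theta^{2}}{2} - \frac{\theta}{3} - \frac{5}{2} \right)}}{2} + C.
The condition gives C = - \frac{5 \cos{\left(\frac{5}{12} \right)}}{2} - \frac{2 \sqrt{6}}{3} + 1 - (- \frac{5 \cos{\left(\frac{5}{12} \right)}}{2} - \frac{2 \sqrt{6}}{3}) = 1.
So G(\theta) = - \frac{2 \sqrt{\theta^{4} + 4 \theta^{2} + 1}}{3} - \frac{5 \cos{\left(\frac{3 \theta^{3}}{4} + \frac{5 \theta^{2}}{2} - \frac{\theta}{3} - \frac{5}{2} \right)}}{2} + 1.
Check: d/d\theta[- \frac{2 \sqrt{\theta^{4} + 4 \theta^{2} + 1}}{3} - \frac{5 \cos{\left(\frac{3 \theta^{3}}{4} + \frac{5 \theta^{2}}{2} - \frac{\theta}{3} - \frac{5}{2} \right)}}{2} + 1] = \frac{- 32 \theta^{3} + 135 \theta^{2} \sqrt{\theta^{4} + 4 \theta^{2} + 1} \sin{\left(\frac{3 \theta^{3}}{4} + \frac{5 \theta^{2}}{2} - \frac{\theta}{3} - \frac{5}{2} \right)} + 300 \theta \sqrt{\theta^{4} + 4 \theta^{2} + 1} \sin{\left(\frac{3 \theta^{3}}{4} + \frac{5 \theta^{2}}{2} - \frac{\theta}{3} - \frac{5}{2} \right)} - 64 \theta - 20 \sqrt{\theta^{4} + 4 \theta^{2} + 1} \sin{\left(\frac{3 \theta^{3}}{4} + \frac{5 \theta^{2}}{2} - \frac{\theta}{3} - \frac{5}{2} \right)}}{24 \sqrt{\theta^{4} + 4 \theta^{2} + 1}}, which equals G'(\theta).

G(\theta) = - \frac{2 \sqrt{\theta^{4} + 4 \theta^{2} + 1}}{3} - \frac{5 \cos{\left(\frac{3 \theta^{3}}{4} + \frac{5 \theta^{2}}{2} - \frac{\theta}{3} - \frac{5}{2} \right)}}{2} + 1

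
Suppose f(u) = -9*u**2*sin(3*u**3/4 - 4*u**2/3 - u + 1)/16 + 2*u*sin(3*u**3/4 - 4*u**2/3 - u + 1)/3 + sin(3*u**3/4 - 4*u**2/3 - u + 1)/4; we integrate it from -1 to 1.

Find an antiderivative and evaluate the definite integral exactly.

Antiderivative: F(u) = cos(3*u**3/4 - 4*u**2/3 - u + 1)/4; value = -cos(1/12)/4 + cos(7/12)/4

f matches the chain-rule pattern g'(h)*h' with inner function h(u) = 3*u**3/4 - 4*u**2/3 - u + 1; substituting w = h(u) collapses the integral.
F(u) = cos(3*u**3/4 - 4*u**2/3 - u + 1)/4 is an antiderivative of f.
Check: d/du[cos(3*u**3/4 - 4*u**2/3 - u + 1)/4] = -9*u**2*sin(3*u**3/4 - 4*u**2/3 - u + 1)/16 + 2*u*sin(3*u**3/4 - 4*u**2/3 - u + 1)/3 + sin(3*u**3/4 - 4*u**2/3 - u + 1)/4 = f(u).
F(1) = cos(7/12)/4; F(-1) = cos(1/12)/4.
Integral = F(1) - F(-1) = -cos(1/12)/4 + cos(7/12)/4.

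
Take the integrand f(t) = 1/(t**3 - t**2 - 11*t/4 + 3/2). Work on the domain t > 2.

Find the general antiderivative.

Factor the denominator ((t - 2)*(2*t - 1)*(2*t + 3)) and decompose: f = 2/(7*(2*t + 3)) - 2/(3*(2*t - 1)) + 4/(21*(t - 2)); each piece integrates to a log, atan, or power term.
Check: d/dt[4*log(t - 2)/21 - log(t - 1/2)/3 + log(t + 3/2)/7] = 4/(4*t**3 - 4*t**2 - 11*t + 6), which equals f(t).

F(t) = 4*log(t - 2)/21 - log(t - 1/2)/3 + log(t + 3/2)/7 + C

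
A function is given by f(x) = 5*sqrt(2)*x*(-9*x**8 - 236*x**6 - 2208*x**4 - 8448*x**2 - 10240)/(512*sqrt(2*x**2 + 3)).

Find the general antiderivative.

F(x) = -5*x**8*sqrt(x**2 + 3/2)/512 - 5*x**6*sqrt(x**2 + 3/2)/16 - 15*x**4*sqrt(x**2 + 3/2)/4 - 20*x**2*sqrt(x**2 + 3/2) - 40*sqrt(x**2 + 3/2) + C

f has the shape u'v + uv' for u = -5*(-x**2/4 - 2)**4/2 and v = sqrt(x**2 + 3/2) — it is the derivative of the product u*v.
Check: d/dx[-5*x**8*sqrt(x**2 + 3/2)/512 - 5*x**6*sqrt(x**2 + 3/2)/16 - 15*x**4*sqrt(x**2 + 3/2)/4 - 20*x**2*sqrt(x**2 + 3/2) - 40*sqrt(x**2 + 3/2)] = sqrt(2)*(-45*x**9 - 1180*x**7 - 11040*x**5 - 42240*x**3 - 51200*x)/(512*sqrt(2*x**2 + 3)), which equals f(x).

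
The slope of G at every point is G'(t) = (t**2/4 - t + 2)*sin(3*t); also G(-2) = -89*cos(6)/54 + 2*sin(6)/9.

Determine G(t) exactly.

For G(t) to be correct, d/dt[G] must agree with the stated G'(t) identically.
A general antiderivative is -t**2*cos(3*t)/12 + t*sin(3*t)/18 + t*cos(3*t)/3 - sin(3*t)/9 - 35*cos(3*t)/54 + C.
The condition gives C = -89*cos(6)/54 + 2*sin(6)/9 - (-89*cos(6)/54 + 2*sin(6)/9) = 0.
So G(t) = -(9*t**2*cos(3*t) - 6*t*sin(3*t) - 36*t*cos(3*t) + 12*sin(3*t) + 70*cos(3*t))/108.
Check: d/dt[-(9*t**2*cos(3*t) - 6*t*sin(3*t) - 36*t*cos(3*t) + 12*sin(3*t) + 70*cos(3*t))/108] = t**2*sin(3*t)/4 - t*sin(3*t) + 2*sin(3*t), which equals G'(t).

G(t) = -(9*t**2*cos(3*t) - 6*t*sin(3*t) - 36*t*cos(3*t) + 12*sin(3*t) + 70*cos(3*t))/108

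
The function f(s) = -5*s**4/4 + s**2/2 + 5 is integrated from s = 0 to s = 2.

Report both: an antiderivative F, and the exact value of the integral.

Integrate term by term and add the pieces.
F(s) = -s**5/4 + s**3/6 + 5*s is an antiderivative of f.
Check: d/ds[-s**5/4 + s**3/6 + 5*s] = -5*s**4/4 + s**2/2 + 5 = f(s).
F(2) = 10/3; F(0) = 0.
Integral = F(2) - F(0) = 10/3.

Antiderivative: F(s) = -s**5/4 + s**3/6 + 5*s; value = 10/3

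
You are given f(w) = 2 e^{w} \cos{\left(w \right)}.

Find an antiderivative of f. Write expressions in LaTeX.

An antiderivative is F(w) = \left(\sin{\left(w \right)} + \cos{\left(w \right)}\right) e^{w}.

Recover f(w) by differentiating a candidate F(w); any mismatch rules it out.
Check: d/dw[\left(\sin{\left(w \right)} + \cos{\left(w \right)}\right) e^{w}] = 2 e^{w} \cos{\left(w \right)} = f(w).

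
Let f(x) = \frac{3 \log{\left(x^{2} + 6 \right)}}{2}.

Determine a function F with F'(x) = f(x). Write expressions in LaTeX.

An antiderivative is F(x) = \frac{3 x \log{\left(x^{2} + 6 \right)}}{2} - 3 x + 3 \sqrt{6} \operatorname{atan}{\left(\frac{\sqrt{6} x}{6} \right)}.

Differentiate the proposed F(x) back; it has to land on f(x) exactly.
Check: d/dx[\frac{3 x \log{\left(x^{2} + 6 \right)}}{2} - 3 x + 3 \sqrt{6} \operatorname{atan}{\left(\frac{\sqrt{6} x}{6} \right)}] = \frac{3 \log{\left(x^{2} + 6 \right)}}{2} = f(x).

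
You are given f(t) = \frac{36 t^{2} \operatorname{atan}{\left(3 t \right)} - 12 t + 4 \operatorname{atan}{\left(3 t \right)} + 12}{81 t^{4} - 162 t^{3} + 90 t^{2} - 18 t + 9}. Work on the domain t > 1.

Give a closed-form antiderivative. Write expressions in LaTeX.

An antiderivative is F(t) = - \frac{4 \operatorname{atan}{\left(3 t \right)}}{9 \left(t - 1\right)}.

f has the shape u'v + uv' for u = - \frac{8}{9 \left(2 t - 2\right)} and v = \operatorname{atan}{\left(3 t \right)} — it is the derivative of the product u*v.
Check: d/dt[- \frac{4 \operatorname{atan}{\left(3 t \right)}}{9 \left(t - 1\right)}] = \frac{36 t^{2} \operatorname{atan}{\left(3 t \right)} - 12 t + 4 \operatorname{atan}{\left(3 t \right)} + 12}{81 t^{4} - 162 t^{3} + 90 t^{2} - 18 t + 9} = f(t).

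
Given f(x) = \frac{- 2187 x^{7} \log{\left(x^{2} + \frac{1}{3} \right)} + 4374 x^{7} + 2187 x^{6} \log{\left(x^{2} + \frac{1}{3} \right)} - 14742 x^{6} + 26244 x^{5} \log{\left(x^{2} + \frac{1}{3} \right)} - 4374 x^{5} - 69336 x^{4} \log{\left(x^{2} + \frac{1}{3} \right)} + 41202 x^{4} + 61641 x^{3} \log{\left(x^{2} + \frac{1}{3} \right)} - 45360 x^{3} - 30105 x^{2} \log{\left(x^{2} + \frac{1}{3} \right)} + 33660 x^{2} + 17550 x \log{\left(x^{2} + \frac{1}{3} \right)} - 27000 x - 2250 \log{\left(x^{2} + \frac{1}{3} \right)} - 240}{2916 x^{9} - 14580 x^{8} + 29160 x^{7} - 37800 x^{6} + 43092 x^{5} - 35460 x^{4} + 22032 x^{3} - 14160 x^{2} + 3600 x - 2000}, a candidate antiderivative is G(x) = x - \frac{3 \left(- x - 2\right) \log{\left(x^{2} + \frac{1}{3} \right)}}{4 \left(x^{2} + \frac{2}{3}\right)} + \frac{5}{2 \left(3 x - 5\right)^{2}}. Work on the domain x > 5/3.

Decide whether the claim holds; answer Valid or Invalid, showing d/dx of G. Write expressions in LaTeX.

Invalid: d/dx[G] - f = 1, which is not 0.

d/dx[G] = \frac{2916 x^{9} - 14580 x^{8} - 2187 x^{7} \log{\left(x^{2} + \frac{1}{3} \right)} + 33534 x^{7} + 2187 x^{6} \log{\left(x^{2} + \frac{1}{3} \right)} - 52542 x^{6} + 26244 x^{5} \log{\left(x^{2} + \frac{1}{3} \right)} + 38718 x^{5} - 69336 x^{4} \log{\left(x^{2} + \frac{1}{3} \right)} + 5742 x^{4} + 61641 x^{3} \log{\left(x^{2} + \frac{1}{3} \right)} - 23328 x^{3} - 30105 x^{2} \log{\left(x^{2} + \frac{1}{3} \right)} + 19500 x^{2} + 17550 x \log{\left(x^{2} + \frac{1}{3} \right)} - 23400 x - 2250 \log{\left(x^{2} + \frac{1}{3} \right)} - 2240}{2916 x^{9} - 14580 x^{8} + 29160 x^{7} - 37800 x^{6} + 43092 x^{5} - 35460 x^{4} + 22032 x^{3} - 14160 x^{2} + 3600 x - 2000}
d/dx[G] - f(x) = 1 != 0.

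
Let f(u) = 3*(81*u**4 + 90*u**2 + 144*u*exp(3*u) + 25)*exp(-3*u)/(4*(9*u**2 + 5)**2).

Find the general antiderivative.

F(u) = -(9*u**2 + 24*exp(3*u) + 5)*exp(-3*u)/(4*(9*u**2 + 5)) + C

Recover f(u) by differentiating a candidate F(u); any mismatch rules it out.
Check: d/du[-(9*u**2 + 24*exp(3*u) + 5)*exp(-3*u)/(4*(9*u**2 + 5))] = (243*u**4 + 270*u**2 + 432*u*exp(3*u) + 75)/(324*u**4*exp(3*u) + 360*u**2*exp(3*u) + 100*exp(3*u)), which equals f(u).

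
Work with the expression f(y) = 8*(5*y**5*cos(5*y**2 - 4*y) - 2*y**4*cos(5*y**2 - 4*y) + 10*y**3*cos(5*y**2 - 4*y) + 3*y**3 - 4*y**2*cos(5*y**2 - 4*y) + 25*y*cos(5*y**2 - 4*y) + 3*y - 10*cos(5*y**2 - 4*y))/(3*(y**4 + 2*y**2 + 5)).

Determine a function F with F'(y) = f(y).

An antiderivative is F(y) = 2*log(y**4 + 2*y**2 + 5) + 4*sin(5*y**2 - 4*y)/3.

Check any antiderivative F(y) by computing F'(y) and comparing it with f(y).
Check: d/dy[2*log(y**4 + 2*y**2 + 5) + 4*sin(5*y**2 - 4*y)/3] = (40*y**5*cos(5*y**2 - 4*y) - 16*y**4*cos(5*y**2 - 4*y) + 80*y**3*cos(5*y**2 - 4*y) + 24*y**3 - 32*y**2*cos(5*y**2 - 4*y) + 200*y*cos(5*y**2 - 4*y) + 24*y - 80*cos(5*y**2 - 4*y))/(3*y**4 + 6*y**2 + 15), which equals f(y).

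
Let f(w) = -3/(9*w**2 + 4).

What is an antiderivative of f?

Any candidate F(w) must reproduce f(w) exactly when differentiated.
Check: d/dw[-atan(3*w/2)/2] = -3/(9*w**2 + 4) = f(w).

An antiderivative is F(w) = -atan(3*w/2)/2.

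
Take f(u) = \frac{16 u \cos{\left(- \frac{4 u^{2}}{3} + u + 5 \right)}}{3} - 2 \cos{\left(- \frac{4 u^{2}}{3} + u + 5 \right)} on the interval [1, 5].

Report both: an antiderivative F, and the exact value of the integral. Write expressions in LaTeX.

Antiderivative: F(u) = - 2 \sin{\left(- \frac{4 u^{2}}{3} + u + 5 \right)}; value = 2 \sin{\left(\frac{14}{3} \right)} + 2 \sin{\left(\frac{70}{3} \right)}

f matches the chain-rule pattern g'(h)*h' with inner function h(u) = - \frac{4 u^{2}}{3} + u + 5; substituting w = h(u) collapses the integral.
F(u) = - 2 \sin{\left(- \frac{4 u^{2}}{3} + u + 5 \right)} is an antiderivative of f.
Check: d/du[- 2 \sin{\left(- \frac{4 u^{2}}{3} + u + 5 \right)}] = \frac{16 u \cos{\left(- \frac{4 u^{2}}{3} + u + 5 \right)}}{3} - 2 \cos{\left(- \frac{4 u^{2}}{3} + u + 5 \right)} = f(u).
F(5) = 2 \sin{\left(\frac{70}{3} \right)}; F(1) = - 2 \sin{\left(\frac{14}{3} \right)}.
Integral = F(5) - F(1) = 2 \sin{\left(\frac{14}{3} \right)} + 2 \sin{\left(\frac{70}{3} \right)}.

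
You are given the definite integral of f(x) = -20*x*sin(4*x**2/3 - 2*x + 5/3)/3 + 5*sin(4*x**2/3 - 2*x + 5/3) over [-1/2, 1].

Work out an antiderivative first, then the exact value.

Antiderivative: F(x) = 5*cos(4*x**2/3 - 2*x + 5/3)/2; value = 5*cos(1)/2 - 5*cos(3)/2

f matches the chain-rule pattern g'(h)*h' with inner function h(x) = 4*x**2/3 - 2*x + 5/3; substituting u = h(x) collapses the integral.
F(x) = 5*cos(4*x**2/3 - 2*x + 5/3)/2 is an antiderivative of f.
Check: d/dx[5*cos(4*x**2/3 - 2*x + 5/3)/2] = -20*x*sin(4*x**2/3 - 2*x + 5/3)/3 + 5*sin(4*x**2/3 - 2*x + 5/3) = f(x).
F(1) = 5*cos(1)/2; F(-1/2) = 5*cos(3)/2.
Integral = F(1) - F(-1/2) = 5*cos(1)/2 - 5*cos(3)/2.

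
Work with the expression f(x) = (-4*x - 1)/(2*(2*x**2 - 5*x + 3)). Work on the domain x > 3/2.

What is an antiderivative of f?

An antiderivative is F(x) = -7*log(x - 3/2)/2 + 5*log(x - 1)/2.

The denominator factors as 2*(x - 1)*(2*x - 3); partial fractions split f into directly integrable pieces: -7/(2*x - 3) + 5/(2*(x - 1)).
Check: d/dx[-7*log(x - 3/2)/2 + 5*log(x - 1)/2] = (-4*x - 1)/(4*x**2 - 10*x + 6), which equals f(x).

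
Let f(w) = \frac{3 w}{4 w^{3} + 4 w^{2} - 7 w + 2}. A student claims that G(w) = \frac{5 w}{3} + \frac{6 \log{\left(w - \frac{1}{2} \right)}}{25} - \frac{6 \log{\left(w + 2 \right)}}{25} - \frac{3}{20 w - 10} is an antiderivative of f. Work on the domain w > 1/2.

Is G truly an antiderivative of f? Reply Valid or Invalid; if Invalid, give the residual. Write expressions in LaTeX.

Invalid: d/dw[G] - f = \frac{5}{3}, which is not 0.

d/dw[G] = \frac{20 w^{3} + 20 w^{2} - 26 w + 10}{12 w^{3} + 12 w^{2} - 21 w + 6}
d/dw[G] - f(w) = \frac{5}{3} != 0.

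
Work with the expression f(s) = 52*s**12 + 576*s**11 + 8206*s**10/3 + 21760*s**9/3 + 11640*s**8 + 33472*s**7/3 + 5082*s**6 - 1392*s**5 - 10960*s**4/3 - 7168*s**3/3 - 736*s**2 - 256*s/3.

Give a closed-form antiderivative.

An antiderivative is F(s) = 4*(s**2 + 3*s + 2)**4*(3*s**5 + s**3/2 - 2*s**2)/3.

f has the shape u'v + uv' for u = 4*(s**2 + 3*s + 2)**4/3 and v = 3*s**5 + s**3/2 - 2*s**2 — it is the derivative of the product u*v.
Check: d/ds[4*(s**2 + 3*s + 2)**4*(3*s**5 + s**3/2 - 2*s**2)/3] = 52*s**12 + 576*s**11 + 8206*s**10/3 + 21760*s**9/3 + 11640*s**8 + 33472*s**7/3 + 5082*s**6 - 1392*s**5 - 10960*s**4/3 - 7168*s**3/3 - 736*s**2 - 256*s/3 = f(s).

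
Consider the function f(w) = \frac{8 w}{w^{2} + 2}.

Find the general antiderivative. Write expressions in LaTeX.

f matches the chain-rule pattern g'(h)*h' with inner function h(w) = \frac{w^{2}}{2} + 1; substituting u = h(w) collapses the integral.
Check: d/dw[4 \log{\left(\frac{w^{2}}{2} + 1 \right)}] = \frac{8 w}{w^{2} + 2} = f(w).

F(w) = 4 \log{\left(\frac{w^{2}}{2} + 1 \right)} + C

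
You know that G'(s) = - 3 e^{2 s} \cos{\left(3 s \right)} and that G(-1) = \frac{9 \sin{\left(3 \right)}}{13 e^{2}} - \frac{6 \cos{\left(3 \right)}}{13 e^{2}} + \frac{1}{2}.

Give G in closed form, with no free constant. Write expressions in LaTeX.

Differentiate the proposed G(s) back; it has to land on the given G'(s).
A general antiderivative is - \frac{9 e^{2 s} \sin{\left(3 s \right)}}{13} - \frac{6 e^{2 s} \cos{\left(3 s \right)}}{13} + C.
The condition gives C = \frac{9 \sin{\left(3 \right)}}{13 e^{2}} - \frac{6 \cos{\left(3 \right)}}{13 e^{2}} + \frac{1}{2} - (\frac{9 \sin{\left(3 \right)}}{13 e^{2}} - \frac{6 \cos{\left(3 \right)}}{13 e^{2}}) = \frac{1}{2}.
So G(s) = - \frac{9 e^{2 s} \sin{\left(3 s \right)}}{13} - \frac{6 e^{2 s} \cos{\left(3 s \right)}}{13} + \frac{1}{2}.
Check: d/ds[- \frac{9 e^{2 s} \sin{\left(3 s \right)}}{13} - \frac{6 e^{2 s} \cos{\left(3 s \right)}}{13} + \frac{1}{2}] = - 3 e^{2 s} \cos{\left(3 s \right)} = G'(s).

G(s) = - \frac{9 e^{2 s} \sin{\left(3 s \right)}}{13} - \frac{6 e^{2 s} \cos{\left(3 s \right)}}{13} + \frac{1}{2}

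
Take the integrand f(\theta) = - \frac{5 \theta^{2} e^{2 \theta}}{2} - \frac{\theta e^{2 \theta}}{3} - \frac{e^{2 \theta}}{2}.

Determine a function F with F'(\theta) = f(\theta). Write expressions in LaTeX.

Recognize the product-rule pattern: f = u'v + uv' with u = - \frac{5 \theta^{2}}{4} + \frac{13 \theta}{12} - \frac{19}{24}, v = e^{2 \theta}, so integration by parts undoes it.
Check: d/d\theta[\frac{\left(- 30 \theta^{2} + 26 \theta - 19\right) e^{2 \theta}}{24}] = - \frac{5 \theta^{2} e^{2 \theta}}{2} - \frac{\theta e^{2 \theta}}{3} - \frac{e^{2 \theta}}{2} = f(\theta).

An antiderivative is F(\theta) = \frac{\left(- 30 \theta^{2} + 26 \theta - 19\right) e^{2 \theta}}{24}.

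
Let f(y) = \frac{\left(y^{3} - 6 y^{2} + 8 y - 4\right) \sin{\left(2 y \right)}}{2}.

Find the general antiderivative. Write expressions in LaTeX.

A candidate is checked by its d/dy: the result must match f(y).
Check: d/dy[- \frac{y^{3} \cos{\left(2 y \right)}}{4} + \frac{3 y^{2} \sin{\left(2 y \right)}}{8} + \frac{3 y^{2} \cos{\left(2 y \right)}}{2} - \frac{3 y \sin{\left(2 y \right)}}{2} - \frac{13 y \cos{\left(2 y \right)}}{8} + \frac{13 \sin{\left(2 y \right)}}{16} + \frac{\cos{\left(2 y \right)}}{4}] = \frac{y^{3} \sin{\left(2 y \right)}}{2} - 3 y^{2} \sin{\left(2 y \right)} + 4 y \sin{\left(2 y \right)} - 2 \sin{\left(2 y \right)}, which equals f(y).

F(y) = - \frac{y^{3} \cos{\left(2 y \right)}}{4} + \frac{3 y^{2} \sin{\left(2 y \right)}}{8} + \frac{3 y^{2} \cos{\left(2 y \right)}}{2} - \frac{3 y \sin{\left(2 y \right)}}{2} - \frac{13 y \cos{\left(2 y \right)}}{8} + \frac{13 \sin{\left(2 y \right)}}{16} + \frac{\cos{\left(2 y \right)}}{4} + C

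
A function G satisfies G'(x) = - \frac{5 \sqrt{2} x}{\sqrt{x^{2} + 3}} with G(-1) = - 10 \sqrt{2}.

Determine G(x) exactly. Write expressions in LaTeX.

G(x) = - 5 \sqrt{2} \sqrt{x^{2} + 3}

G'(x) matches the chain-rule pattern g'(h)*h' with inner function h(x) = 2 x^{2} + 6; substituting u = h(x) collapses the integral.
A general antiderivative is - 5 \sqrt{2 x^{2} + 6} + C.
The condition gives C = - 10 \sqrt{2} - (- 10 \sqrt{2}) = 0.
So G(x) = - 5 \sqrt{2} \sqrt{x^{2} + 3}.
Check: d/dx[- 5 \sqrt{2} \sqrt{x^{2} + 3}] = - \frac{5 \sqrt{2} x}{\sqrt{x^{2} + 3}} = G'(x).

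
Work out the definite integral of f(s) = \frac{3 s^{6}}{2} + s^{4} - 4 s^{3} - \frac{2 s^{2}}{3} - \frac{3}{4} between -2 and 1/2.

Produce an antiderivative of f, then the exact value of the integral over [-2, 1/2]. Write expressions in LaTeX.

Integrate term by term and add the pieces.
F(s) = \frac{s \left(270 s^{6} + 252 s^{4} - 1260 s^{3} - 280 s^{2} - 945\right)}{1260} is an antiderivative of f.
Check: d/ds[\frac{s \left(270 s^{6} + 252 s^{4} - 1260 s^{3} - 280 s^{2} - 945\right)}{1260}] = \frac{3 s^{6}}{2} + s^{4} - 4 s^{3} - \frac{2 s^{2}}{3} - \frac{3}{4} = f(s).
F(1/2) = - \frac{36881}{80640}; F(-2) = - \frac{29327}{630}.
Integral = F(1/2) - F(-2) = \frac{743395}{16128}.

Antiderivative: F(s) = \frac{s \left(270 s^{6} + 252 s^{4} - 1260 s^{3} - 280 s^{2} - 945\right)}{1260}; value = \frac{743395}{16128}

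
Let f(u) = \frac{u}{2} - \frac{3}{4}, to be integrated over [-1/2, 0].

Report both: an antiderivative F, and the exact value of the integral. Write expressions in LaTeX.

Antiderivative: F(u) = \frac{u^{2}}{4} - \frac{3 u}{4}; value = - \frac{7}{16}

Whatever form F(u) takes, F'(u) = f(u) is non-negotiable.
F(u) = \frac{u^{2}}{4} - \frac{3 u}{4} is an antiderivative of f.
Check: d/du[\frac{u^{2}}{4} - \frac{3 u}{4}] = \frac{u}{2} - \frac{3}{4} = f(u).
F(0) = 0; F(-1/2) = \frac{7}{16}.
Integral = F(0) - F(-1/2) = - \frac{7}{16}.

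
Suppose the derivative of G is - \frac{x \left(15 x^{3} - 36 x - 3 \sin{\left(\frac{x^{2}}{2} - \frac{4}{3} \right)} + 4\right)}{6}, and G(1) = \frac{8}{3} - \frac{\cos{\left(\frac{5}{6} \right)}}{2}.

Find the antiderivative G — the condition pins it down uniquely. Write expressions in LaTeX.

Any candidate G(x) must reproduce the stated G'(x) exactly.
A general antiderivative is - \frac{x^{5}}{2} + 2 x^{3} - \frac{x^{2}}{3} - \frac{\cos{\left(\frac{x^{2}}{2} - \frac{4}{3} \right)}}{2} + \frac{1}{2} + C.
The condition gives C = \frac{8}{3} - \frac{\cos{\left(\frac{5}{6} \right)}}{2} - (\frac{5}{3} - \frac{\cos{\left(\frac{5}{6} \right)}}{2}) = 1.
So G(x) = - \frac{3 x^{5} - 12 x^{3} + 2 x^{2} + 3 \cos{\left(\frac{x^{2}}{2} - \frac{4}{3} \right)} - 9}{6}.
Check: d/dx[- \frac{3 x^{5} - 12 x^{3} + 2 x^{2} + 3 \cos{\left(\frac{x^{2}}{2} - \frac{4}{3} \right)} - 9}{6}] = - \frac{5 x^{4}}{2} + 6 x^{2} + \frac{x \sin{\left(\frac{x^{2}}{2} - \frac{4}{3} \right)}}{2} - \frac{2 x}{3}, which equals G'(x).

G(x) = - \frac{3 x^{5} - 12 x^{3} + 2 x^{2} + 3 \cos{\left(\frac{x^{2}}{2} - \frac{4}{3} \right)} - 9}{6}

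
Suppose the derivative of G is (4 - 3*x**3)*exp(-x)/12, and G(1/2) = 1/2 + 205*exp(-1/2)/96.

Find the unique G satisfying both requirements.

G(x) = x**3*exp(-x)/4 + 3*x**2*exp(-x)/4 + 3*x*exp(-x)/2 + 1/2 + 7*exp(-x)/6

Recognize the product-rule pattern: G'(x) = u'v + uv' with u = x**3/4 + 3*x**2/4 + 3*x/2 + 7/6, v = exp(-x), so integration by parts undoes it.
A general antiderivative is (3*x**3 + 9*x**2 + 18*x + 14)*exp(-x)/12 + C.
The condition gives C = 1/2 + 205*exp(-1/2)/96 - (205*exp(-1/2)/96) = 1/2.
So G(x) = x**3*exp(-x)/4 + 3*x**2*exp(-x)/4 + 3*x*exp(-x)/2 + 1/2 + 7*exp(-x)/6.
Check: d/dx[x**3*exp(-x)/4 + 3*x**2*exp(-x)/4 + 3*x*exp(-x)/2 + 1/2 + 7*exp(-x)/6] = (4 - 3*x**3)*exp(-x)/12 = G'(x).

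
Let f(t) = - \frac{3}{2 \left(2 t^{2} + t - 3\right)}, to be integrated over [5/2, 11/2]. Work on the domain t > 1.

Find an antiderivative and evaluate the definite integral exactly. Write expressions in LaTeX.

Antiderivative: F(t) = - \frac{3 \log{\left(t - 1 \right)}}{10} + \frac{3 \log{\left(t + \frac{3}{2} \right)}}{10}; value = - \frac{3 \log{\left(\frac{9}{2} \right)}}{10} - \frac{3 \log{\left(4 \right)}}{10} + \frac{3 \log{\left(\frac{3}{2} \right)}}{10} + \frac{3 \log{\left(7 \right)}}{10}

The denominator factors as 2 \left(t - 1\right) \left(2 t + 3\right); partial fractions split f into directly integrable pieces: \frac{3}{5 \left(2 t + 3\right)} - \frac{3}{10 \left(t - 1\right)}.
F(t) = - \frac{3 \log{\left(t - 1 \right)}}{10} + \frac{3 \log{\left(t + \frac{3}{2} \right)}}{10} is an antiderivative of f.
Check: d/dt[- \frac{3 \log{\left(t - 1 \right)}}{10} + \frac{3 \log{\left(t + \frac{3}{2} \right)}}{10}] = - \frac{3}{4 t^{2} + 2 t - 6}, which equals f(t).
F(11/2) = - \frac{3 \log{\left(\frac{9}{2} \right)}}{10} + \frac{3 \log{\left(7 \right)}}{10}; F(5/2) = - \frac{3 \log{\left(\frac{3}{2} \right)}}{10} + \frac{3 \log{\left(4 \right)}}{10}.
Integral = F(11/2) - F(5/2) = - \frac{3 \log{\left(\frac{9}{2} \right)}}{10} - \frac{3 \log{\left(4 \right)}}{10} + \frac{3 \log{\left(\frac{3}{2} \right)}}{10} + \frac{3 \log{\left(7 \right)}}{10}.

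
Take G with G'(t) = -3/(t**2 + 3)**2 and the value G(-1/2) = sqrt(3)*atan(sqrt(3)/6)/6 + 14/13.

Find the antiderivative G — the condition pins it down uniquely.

Since d/dt undoes antidifferentiation here, G(t) must give back the stated G'(t).
A general antiderivative is -3*t/(6*t**2 + 18) - sqrt(3)*atan(sqrt(3)*t/3)/6 + C.
The condition gives C = sqrt(3)*atan(sqrt(3)/6)/6 + 14/13 - (1/13 + sqrt(3)*atan(sqrt(3)/6)/6) = 1.
So G(t) = -3*t/(6*t**2 + 18) - sqrt(3)*atan(sqrt(3)*t/3)/6 + 1.
Check: d/dt[-3*t/(6*t**2 + 18) - sqrt(3)*atan(sqrt(3)*t/3)/6 + 1] = -3/(t**4 + 6*t**2 + 9), which equals G'(t).

G(t) = -3*t/(6*t**2 + 18) - sqrt(3)*atan(sqrt(3)*t/3)/6 + 1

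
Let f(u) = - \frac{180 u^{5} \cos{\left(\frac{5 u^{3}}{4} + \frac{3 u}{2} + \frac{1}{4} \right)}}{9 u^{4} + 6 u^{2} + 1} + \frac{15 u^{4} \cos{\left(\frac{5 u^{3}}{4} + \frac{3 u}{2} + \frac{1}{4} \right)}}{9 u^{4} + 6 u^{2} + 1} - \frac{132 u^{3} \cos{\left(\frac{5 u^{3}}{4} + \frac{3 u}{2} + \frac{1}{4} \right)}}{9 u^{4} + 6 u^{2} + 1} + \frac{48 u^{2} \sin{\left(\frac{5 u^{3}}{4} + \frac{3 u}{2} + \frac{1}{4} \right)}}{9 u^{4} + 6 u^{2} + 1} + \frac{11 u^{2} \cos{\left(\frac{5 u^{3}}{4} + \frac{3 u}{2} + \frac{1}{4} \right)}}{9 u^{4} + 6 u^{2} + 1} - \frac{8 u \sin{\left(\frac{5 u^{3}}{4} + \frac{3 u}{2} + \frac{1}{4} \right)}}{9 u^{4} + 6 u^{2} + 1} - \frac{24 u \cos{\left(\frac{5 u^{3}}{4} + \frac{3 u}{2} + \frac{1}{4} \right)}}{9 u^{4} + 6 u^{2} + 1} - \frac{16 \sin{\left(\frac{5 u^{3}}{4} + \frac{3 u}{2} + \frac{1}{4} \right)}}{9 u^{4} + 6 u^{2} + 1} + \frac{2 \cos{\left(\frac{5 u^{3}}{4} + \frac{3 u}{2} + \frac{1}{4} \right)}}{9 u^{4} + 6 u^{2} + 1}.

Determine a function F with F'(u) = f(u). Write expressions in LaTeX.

An antiderivative is F(u) = \frac{2 \left(\frac{1}{3} - 4 u\right) \sin{\left(\frac{5 u^{3}}{4} + \frac{3 u}{2} + \frac{1}{4} \right)}}{\frac{3 u^{2}}{2} + \frac{1}{2}}.

The integrand splits into summands that can be handled one at a time.
Check: d/du[\frac{2 \left(\frac{1}{3} - 4 u\right) \sin{\left(\frac{5 u^{3}}{4} + \frac{3 u}{2} + \frac{1}{4} \right)}}{\frac{3 u^{2}}{2} + \frac{1}{2}}] = \frac{- 180 u^{5} \cos{\left(\frac{5 u^{3}}{4} + \frac{3 u}{2} + \frac{1}{4} \right)} + 15 u^{4} \cos{\left(\frac{5 u^{3}}{4} + \frac{3 u}{2} + \frac{1}{4} \right)} - 132 u^{3} \cos{\left(\frac{5 u^{3}}{4} + \frac{3 u}{2} + \frac{1}{4} \right)} + 48 u^{2} \sin{\left(\frac{5 u^{3}}{4} + \frac{3 u}{2} + \frac{1}{4} \right)} + 11 u^{2} \cos{\left(\frac{5 u^{3}}{4} + \frac{3 u}{2} + \frac{1}{4} \right)} - 8 u \sin{\left(\frac{5 u^{3}}{4} + \frac{3 u}{2} + \frac{1}{4} \right)} - 24 u \cos{\left(\frac{5 u^{3}}{4} + \frac{3 u}{2} + \frac{1}{4} \right)} - 16 \sin{\left(\frac{5 u^{3}}{4} + \frac{3 u}{2} + \frac{1}{4} \right)} + 2 \cos{\left(\frac{5 u^{3}}{4} + \frac{3 u}{2} + \frac{1}{4} \right)}}{9 u^{4} + 6 u^{2} + 1}, which equals f(u).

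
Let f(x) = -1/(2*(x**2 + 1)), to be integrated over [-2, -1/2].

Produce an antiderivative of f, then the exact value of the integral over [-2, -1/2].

Check any antiderivative F(x) by computing F'(x) and comparing it with f(x).
F(x) = -atan(x)/2 is an antiderivative of f.
Check: d/dx[-atan(x)/2] = -1/(2*x**2 + 2), which equals f(x).
F(-1/2) = atan(1/2)/2; F(-2) = atan(2)/2.
Integral = F(-1/2) - F(-2) = -atan(2)/2 + atan(1/2)/2.

Antiderivative: F(x) = -atan(x)/2; value = -atan(2)/2 + atan(1/2)/2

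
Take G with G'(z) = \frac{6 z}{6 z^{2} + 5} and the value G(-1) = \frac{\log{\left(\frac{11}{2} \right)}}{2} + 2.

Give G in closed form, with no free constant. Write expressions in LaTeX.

The substitution u = 3 z^{2} + \frac{5}{2} works: G'(z) is exactly (dG/du)*(du/dz) for that inner function.
A general antiderivative is \frac{\log{\left(3 z^{2} + \frac{5}{2} \right)}}{2} + C.
The condition gives C = \frac{\log{\left(\frac{11}{2} \right)}}{2} + 2 - (\frac{\log{\left(\frac{11}{2} \right)}}{2}) = 2.
So G(z) = \frac{\log{\left(3 z^{2} + \frac{5}{2} \right)}}{2} + 2.
Check: d/dz[\frac{\log{\left(3 z^{2} + \frac{5}{2} \right)}}{2} + 2] = \frac{6 z}{6 z^{2} + 5} = G'(z).

G(z) = \frac{\log{\left(3 z^{2} + \frac{5}{2} \right)}}{2} + 2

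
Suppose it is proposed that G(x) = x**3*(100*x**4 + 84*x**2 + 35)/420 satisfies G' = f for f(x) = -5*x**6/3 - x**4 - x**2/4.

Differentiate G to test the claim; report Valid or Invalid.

d/dx[G] = 5*x**6/3 + x**4 + x**2/4
d/dx[G] - f(x) = 10*x**6/3 + 2*x**4 + x**2/2 != 0.

Invalid: d/dx[G] - f = 10*x**6/3 + 2*x**4 + x**2/2, which is not 0.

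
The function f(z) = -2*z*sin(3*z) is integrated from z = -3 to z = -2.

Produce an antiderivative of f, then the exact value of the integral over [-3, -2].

Antiderivative: F(z) = 2*(3*z*cos(3*z) - sin(3*z))/9; value = 2*cos(9) - 4*cos(6)/3 - 2*sin(9)/9 + 2*sin(6)/9

For F(z) to be correct the identity F'(z) - f(z) = 0 must hold.
F(z) = 2*(3*z*cos(3*z) - sin(3*z))/9 is an antiderivative of f.
Check: d/dz[2*(3*z*cos(3*z) - sin(3*z))/9] = -2*z*sin(3*z) = f(z).
F(-2) = -4*cos(6)/3 + 2*sin(6)/9; F(-3) = 2*sin(9)/9 - 2*cos(9).
Integral = F(-2) - F(-3) = 2*cos(9) - 4*cos(6)/3 - 2*sin(9)/9 + 2*sin(6)/9.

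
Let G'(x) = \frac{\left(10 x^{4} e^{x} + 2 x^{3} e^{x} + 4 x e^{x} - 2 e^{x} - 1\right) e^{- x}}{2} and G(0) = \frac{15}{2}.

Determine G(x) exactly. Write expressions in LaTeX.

G(x) = x^{5} + \frac{x^{4}}{4} + x^{2} - x + 7 + \frac{e^{- x}}{2}

For G(x) to be correct, d/dx[G] must agree with the stated G'(x) identically.
A general antiderivative is x^{5} + \frac{x^{4}}{4} + x^{2} - x + 5 + \frac{e^{- x}}{2} + C.
The condition gives C = \frac{15}{2} - (\frac{11}{2}) = 2.
So G(x) = x^{5} + \frac{x^{4}}{4} + x^{2} - x + 7 + \frac{e^{- x}}{2}.
Check: d/dx[x^{5} + \frac{x^{4}}{4} + x^{2} - x + 7 + \frac{e^{- x}}{2}] = \frac{\left(10 x^{4} e^{x} + 2 x^{3} e^{x} + 4 x e^{x} - 2 e^{x} - 1\right) e^{- x}}{2} = G'(x).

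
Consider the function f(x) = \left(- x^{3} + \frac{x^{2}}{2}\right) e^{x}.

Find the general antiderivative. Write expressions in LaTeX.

F(x) = - x^{3} e^{x} + \frac{7 x^{2} e^{x}}{2} - 7 x e^{x} + 7 e^{x} + C

f has the shape u'v + uv' for u = - x^{3} + \frac{7 x^{2}}{2} - 7 x + 7 and v = e^{x} — it is the derivative of the product u*v.
Check: d/dx[- x^{3} e^{x} + \frac{7 x^{2} e^{x}}{2} - 7 x e^{x} + 7 e^{x}] = - x^{3} e^{x} + \frac{x^{2} e^{x}}{2}, which equals f(x).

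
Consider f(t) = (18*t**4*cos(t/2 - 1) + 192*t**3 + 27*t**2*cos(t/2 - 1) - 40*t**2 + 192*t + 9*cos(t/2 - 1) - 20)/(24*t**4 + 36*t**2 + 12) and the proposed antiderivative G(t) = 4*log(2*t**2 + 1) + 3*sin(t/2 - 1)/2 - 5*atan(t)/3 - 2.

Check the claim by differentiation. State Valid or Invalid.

Valid: G'(t) = f(t).

d/dt[G] = (18*t**4*cos(t/2 - 1) + 192*t**3 + 27*t**2*cos(t/2 - 1) - 40*t**2 + 192*t + 9*cos(t/2 - 1) - 20)/(24*t**4 + 36*t**2 + 12)
This equals f(t) exactly, so the claim holds.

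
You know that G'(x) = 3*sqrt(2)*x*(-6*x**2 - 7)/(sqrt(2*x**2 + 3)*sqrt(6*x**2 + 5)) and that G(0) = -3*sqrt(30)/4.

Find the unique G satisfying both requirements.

G(x) = -3*sqrt(2)*sqrt(2*x**2 + 3)*sqrt(6*x**2 + 5)/4

G'(x) has the shape u'v + uv' for u = -3*sqrt(2*x**2 + 3)/2 and v = sqrt(3*x**2 + 5/2) — it is the derivative of the product u*v.
A general antiderivative is -3*sqrt(2*x**2 + 3)*sqrt(3*x**2 + 5/2)/2 + C.
The condition gives C = -3*sqrt(30)/4 - (-3*sqrt(30)/4) = 0.
So G(x) = -3*sqrt(2)*sqrt(2*x**2 + 3)*sqrt(6*x**2 + 5)/4.
Check: d/dx[-3*sqrt(2)*sqrt(2*x**2 + 3)*sqrt(6*x**2 + 5)/4] = (-18*sqrt(2)*x**3 - 21*sqrt(2)*x)/(sqrt(2*x**2 + 3)*sqrt(6*x**2 + 5)), which equals G'(x).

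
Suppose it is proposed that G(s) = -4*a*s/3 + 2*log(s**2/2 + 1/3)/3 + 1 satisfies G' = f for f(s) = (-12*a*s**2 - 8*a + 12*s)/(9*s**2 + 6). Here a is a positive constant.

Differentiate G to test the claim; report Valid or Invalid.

d/ds[G] = (-12*a*s**2 - 8*a + 12*s)/(9*s**2 + 6)
This equals f(s) exactly, so the claim holds.

Valid - differentiating G returns exactly f.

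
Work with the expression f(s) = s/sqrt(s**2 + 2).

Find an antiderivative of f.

f matches the chain-rule pattern g'(h)*h' with inner function h(s) = s**2 + 2; substituting u = h(s) collapses the integral.
Check: d/ds[sqrt(s**2 + 2)] = s/sqrt(s**2 + 2) = f(s).

An antiderivative is F(s) = sqrt(s**2 + 2).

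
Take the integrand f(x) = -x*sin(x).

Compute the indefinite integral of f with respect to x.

Whatever form F(x) takes, F'(x) = f(x) is non-negotiable.
Check: d/dx[x*cos(x) - sin(x)] = -x*sin(x) = f(x).

F(x) = x*cos(x) - sin(x) + C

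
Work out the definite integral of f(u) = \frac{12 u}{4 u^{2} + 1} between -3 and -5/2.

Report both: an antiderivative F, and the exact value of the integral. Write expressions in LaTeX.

Antiderivative: F(u) = \frac{3 \log{\left(4 u^{2} + 1 \right)}}{2}; value = - \frac{3 \log{\left(37 \right)}}{2} + \frac{3 \log{\left(26 \right)}}{2}

f matches the chain-rule pattern g'(h)*h' with inner function h(u) = 4 u^{2} + 1; substituting w = h(u) collapses the integral.
F(u) = \frac{3 \log{\left(4 u^{2} + 1 \right)}}{2} is an antiderivative of f.
Check: d/du[\frac{3 \log{\left(4 u^{2} + 1 \right)}}{2}] = \frac{12 u}{4 u^{2} + 1} = f(u).
F(-5/2) = \frac{3 \log{\left(26 \right)}}{2}; F(-3) = \frac{3 \log{\left(37 \right)}}{2}.
Integral = F(-5/2) - F(-3) = - \frac{3 \log{\left(37 \right)}}{2} + \frac{3 \log{\left(26 \right)}}{2}.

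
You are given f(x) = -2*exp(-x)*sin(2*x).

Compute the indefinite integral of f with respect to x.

F(x) = (2*sin(2*x) + 4*cos(2*x))*exp(-x)/5 + C

A first test for any F(x): its x-derivative must equal f(x) identically.
Check: d/dx[(2*sin(2*x) + 4*cos(2*x))*exp(-x)/5] = -2*exp(-x)*sin(2*x) = f(x).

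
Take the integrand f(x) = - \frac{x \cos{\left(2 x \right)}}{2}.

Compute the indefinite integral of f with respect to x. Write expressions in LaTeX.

F(x) = - \frac{x \sin{\left(2 x \right)}}{4} - \frac{\cos{\left(2 x \right)}}{8} + C

An antiderivative F(x) passes only if d/dx[F] lands on f(x) exactly.
Check: d/dx[- \frac{x \sin{\left(2 x \right)}}{4} - \frac{\cos{\left(2 x \right)}}{8}] = - \frac{x \cos{\left(2 x \right)}}{2} = f(x).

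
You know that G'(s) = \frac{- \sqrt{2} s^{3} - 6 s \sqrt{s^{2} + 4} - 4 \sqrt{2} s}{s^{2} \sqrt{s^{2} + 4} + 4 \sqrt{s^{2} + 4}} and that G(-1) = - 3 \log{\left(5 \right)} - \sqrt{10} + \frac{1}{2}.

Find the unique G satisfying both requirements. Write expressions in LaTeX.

Differentiate the proposed G(s) back; it has to land on the given G'(s).
A general antiderivative is - 2 \sqrt{\frac{s^{2}}{2} + 2} - 3 \log{\left(s^{2} + 4 \right)} + C.
The condition gives C = - 3 \log{\left(5 \right)} - \sqrt{10} + \frac{1}{2} - (- 3 \log{\left(5 \right)} - \sqrt{10}) = \frac{1}{2}.
So G(s) = - 2 \sqrt{\frac{s^{2}}{2} + 2} - 3 \log{\left(s^{2} + 4 \right)} + \frac{1}{2}.
Check: d/ds[- 2 \sqrt{\frac{s^{2}}{2} + 2} - 3 \log{\left(s^{2} + 4 \right)} + \frac{1}{2}] = \frac{- \sqrt{2} s^{3} - 6 s \sqrt{s^{2} + 4} - 4 \sqrt{2} s}{s^{2} \sqrt{s^{2} + 4} + 4 \sqrt{s^{2} + 4}} = G'(s).

G(s) = - 2 \sqrt{\frac{s^{2}}{2} + 2} - 3 \log{\left(s^{2} + 4 \right)} + \frac{1}{2}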